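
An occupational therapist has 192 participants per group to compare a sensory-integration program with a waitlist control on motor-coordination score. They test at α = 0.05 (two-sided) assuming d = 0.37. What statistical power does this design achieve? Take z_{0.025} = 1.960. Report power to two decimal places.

For two equal groups, power = Φ(d·√(n/2) − z_{α/2}).
d·√(n/2) = 0.37 × √(192/2) = 0.37 × 9.798 = 3.625.
z_β = 3.625 − 1.960 = 1.665.
Power = Φ(1.665) = 0.952.

power ≈ 0.95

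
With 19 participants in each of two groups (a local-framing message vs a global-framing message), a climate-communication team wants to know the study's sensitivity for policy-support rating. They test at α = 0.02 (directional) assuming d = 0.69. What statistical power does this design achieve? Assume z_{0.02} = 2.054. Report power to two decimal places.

power ≈ 0.53

For two equal groups, power = Φ(d·√(n/2) − z_{α}).
d·√(n/2) = 0.69 × √(19/2) = 0.69 × 3.082 = 2.127.
z_β = 2.127 − 2.054 = 0.073.
Power = Φ(0.073) = 0.529.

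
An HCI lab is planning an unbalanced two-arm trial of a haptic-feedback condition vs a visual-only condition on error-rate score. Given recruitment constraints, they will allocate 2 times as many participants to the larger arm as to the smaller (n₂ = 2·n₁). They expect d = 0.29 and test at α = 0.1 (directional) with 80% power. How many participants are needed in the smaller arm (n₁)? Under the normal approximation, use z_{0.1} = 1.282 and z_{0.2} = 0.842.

With allocation ratio k = n₂/n₁ = 2, Var(x̄₁−x̄₂) = σ²(1/n₁ + 1/(k·n₁)) = σ²·(k+1)/(k·n₁).
So n₁ = (1 + 1/k)·((z_{α} + z_β)/d)² = 1.500 × (2.124/0.29)².
n₁ = 1.500 × 53.64 = 80.5.
Round up: n₁ = 81, giving n₂ = 2 × 81 = 162.

n₁ = 81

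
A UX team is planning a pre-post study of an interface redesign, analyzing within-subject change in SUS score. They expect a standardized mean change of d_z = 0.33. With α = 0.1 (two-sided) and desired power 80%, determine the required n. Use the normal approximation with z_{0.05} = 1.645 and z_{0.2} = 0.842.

For a paired (one-sample on differences) test: n = ((z_{α/2} + z_β) / d)².
z_{α/2} + z_β = 1.645 + 0.842 = 2.487.
n = (2.487 / 0.33)² = 7.536² = 56.80.
Round up.

n = 57 pairs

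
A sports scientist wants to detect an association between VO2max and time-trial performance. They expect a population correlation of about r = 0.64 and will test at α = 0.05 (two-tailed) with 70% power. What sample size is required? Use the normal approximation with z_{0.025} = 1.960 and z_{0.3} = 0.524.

n = 14

Fisher's z: C = ½·ln((1+r)/(1−r)) = ½·ln(4.5556) = 0.7582.
n = ((z_{α/2} + z_β)/C)² + 3.
(1.960 + 0.524) / 0.7582 = 2.484 / 0.7582 = 3.276.
n = 3.276² + 3 = 10.73 + 3 = 13.7.
Round up.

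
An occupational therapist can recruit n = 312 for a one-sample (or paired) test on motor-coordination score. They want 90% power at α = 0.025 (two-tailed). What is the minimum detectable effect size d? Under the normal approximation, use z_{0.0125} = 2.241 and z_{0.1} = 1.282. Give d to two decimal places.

d_min ≈ 0.20

For a single sample (or paired design) of n = 312: d_min = (z_{α/2} + z_β)/√n.
z-sum = 2.241 + 1.282 = 3.523.
d_min = 3.523 / √312 = 3.523 / 17.664 = 0.199.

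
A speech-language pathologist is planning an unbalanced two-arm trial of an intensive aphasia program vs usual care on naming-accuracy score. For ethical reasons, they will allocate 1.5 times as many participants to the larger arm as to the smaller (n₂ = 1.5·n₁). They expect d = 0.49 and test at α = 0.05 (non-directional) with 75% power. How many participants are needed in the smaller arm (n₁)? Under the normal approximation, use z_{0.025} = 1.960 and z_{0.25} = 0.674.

n₁ = 49

With allocation ratio k = n₂/n₁ = 1.5, Var(x̄₁−x̄₂) = σ²(1/n₁ + 1/(k·n₁)) = σ²·(k+1)/(k·n₁).
So n₁ = (1 + 1/k)·((z_{α/2} + z_β)/d)² = 1.667 × (2.634/0.49)².
n₁ = 1.667 × 28.90 = 48.2.
Round up: n₁ = 49, giving n₂ = ⌈1.5 × 49⌉ = ⌈73.5⌉ = 74.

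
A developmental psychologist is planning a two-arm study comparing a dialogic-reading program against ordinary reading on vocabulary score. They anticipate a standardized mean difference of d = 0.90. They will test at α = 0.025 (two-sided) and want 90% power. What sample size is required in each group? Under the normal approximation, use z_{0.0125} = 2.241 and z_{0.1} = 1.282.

For two independent groups with equal n: n = 2·((z_{α/2} + z_β) / d)².
z_{α/2} + z_β = 2.241 + 1.282 = 3.523.
n = 2 × (3.523 / 0.90)² = 2 × 3.914² = 2 × 15.32 = 30.6.
Round up to the next whole participant.

n = 31 per group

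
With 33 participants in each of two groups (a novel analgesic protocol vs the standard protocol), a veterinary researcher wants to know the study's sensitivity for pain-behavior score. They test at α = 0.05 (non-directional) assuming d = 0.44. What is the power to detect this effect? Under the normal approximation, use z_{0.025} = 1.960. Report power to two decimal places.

power ≈ 0.43

For two equal groups, power = Φ(d·√(n/2) − z_{α/2}).
d·√(n/2) = 0.44 × √(33/2) = 0.44 × 4.062 = 1.787.
z_β = 1.787 − 1.960 = -0.173.
Power = Φ(-0.173) = 0.431.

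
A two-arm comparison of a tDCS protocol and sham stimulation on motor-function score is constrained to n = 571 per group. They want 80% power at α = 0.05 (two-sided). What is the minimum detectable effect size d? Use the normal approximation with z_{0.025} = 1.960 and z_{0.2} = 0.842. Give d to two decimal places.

d_min ≈ 0.17

For two independent groups of n = 571 each: d_min = (z_{α/2} + z_β)·√(2/n).
z-sum = 1.960 + 0.842 = 2.802.
d_min = 2.802 × √(2/571) = 2.802 × 0.0592 = 0.166.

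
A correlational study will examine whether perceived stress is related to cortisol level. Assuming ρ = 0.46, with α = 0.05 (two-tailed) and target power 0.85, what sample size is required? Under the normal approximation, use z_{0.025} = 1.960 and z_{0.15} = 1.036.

n = 40

Fisher's z: C = ½·ln((1+r)/(1−r)) = ½·ln(2.7037) = 0.4973.
n = ((z_{α/2} + z_β)/C)² + 3.
(1.960 + 1.036) / 0.4973 = 2.996 / 0.4973 = 6.025.
n = 6.025² + 3 = 36.29 + 3 = 39.3.
Round up.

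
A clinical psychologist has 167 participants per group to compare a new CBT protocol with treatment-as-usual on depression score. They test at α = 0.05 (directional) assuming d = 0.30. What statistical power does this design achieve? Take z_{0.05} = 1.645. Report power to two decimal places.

power ≈ 0.86

For two equal groups, power = Φ(d·√(n/2) − z_{α}).
d·√(n/2) = 0.30 × √(167/2) = 0.30 × 9.138 = 2.741.
z_β = 2.741 − 1.645 = 1.096.
Power = Φ(1.096) = 0.864.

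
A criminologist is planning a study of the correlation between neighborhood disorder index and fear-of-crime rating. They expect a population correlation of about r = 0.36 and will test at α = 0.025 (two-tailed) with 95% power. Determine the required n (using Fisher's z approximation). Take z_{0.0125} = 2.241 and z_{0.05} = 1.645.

Fisher's z: C = ½·ln((1+r)/(1−r)) = ½·ln(2.1250) = 0.3769.
n = ((z_{α/2} + z_β)/C)² + 3.
(2.241 + 1.645) / 0.3769 = 3.886 / 0.3769 = 10.310.
n = 10.310² + 3 = 106.30 + 3 = 109.3.
Round up.

n = 110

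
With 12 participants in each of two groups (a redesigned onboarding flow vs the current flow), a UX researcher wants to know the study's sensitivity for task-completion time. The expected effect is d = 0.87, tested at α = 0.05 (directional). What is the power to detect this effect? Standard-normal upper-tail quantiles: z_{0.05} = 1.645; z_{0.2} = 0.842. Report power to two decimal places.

For two equal groups, power = Φ(d·√(n/2) − z_{α}).
d·√(n/2) = 0.87 × √(12/2) = 0.87 × 2.449 = 2.131.
z_β = 2.131 − 1.645 = 0.486.
Power = Φ(0.486) = 0.687.

power ≈ 0.69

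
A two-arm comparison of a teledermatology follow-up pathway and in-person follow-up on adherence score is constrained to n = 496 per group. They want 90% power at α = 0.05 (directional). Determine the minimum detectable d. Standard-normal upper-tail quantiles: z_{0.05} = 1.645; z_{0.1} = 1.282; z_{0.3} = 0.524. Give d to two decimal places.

d_min ≈ 0.19

For two independent groups of n = 496 each: d_min = (z_{α} + z_β)·√(2/n).
z-sum = 1.645 + 1.282 = 2.927.
d_min = 2.927 × √(2/496) = 2.927 × 0.0635 = 0.186.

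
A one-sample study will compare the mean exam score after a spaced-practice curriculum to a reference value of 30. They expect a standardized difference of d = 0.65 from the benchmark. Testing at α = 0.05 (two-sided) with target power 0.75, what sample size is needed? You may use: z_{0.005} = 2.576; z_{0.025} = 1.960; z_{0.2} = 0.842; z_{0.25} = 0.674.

n = 17

For a one-sample test: n = ((z_{α/2} + z_β) / d)².
z_{α/2} + z_β = 1.960 + 0.674 = 2.634.
n = (2.634 / 0.65)² = 4.052² = 16.42.
Round up.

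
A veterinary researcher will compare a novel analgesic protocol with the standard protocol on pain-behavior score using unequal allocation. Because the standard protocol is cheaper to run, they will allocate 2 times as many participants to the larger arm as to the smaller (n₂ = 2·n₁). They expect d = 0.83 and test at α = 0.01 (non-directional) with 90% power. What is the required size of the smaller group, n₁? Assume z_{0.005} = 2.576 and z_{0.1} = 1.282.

With allocation ratio k = n₂/n₁ = 2, Var(x̄₁−x̄₂) = σ²(1/n₁ + 1/(k·n₁)) = σ²·(k+1)/(k·n₁).
So n₁ = (1 + 1/k)·((z_{α/2} + z_β)/d)² = 1.500 × (3.858/0.83)².
n₁ = 1.500 × 21.61 = 32.4.
Round up: n₁ = 33, giving n₂ = 2 × 33 = 66.

n₁ = 33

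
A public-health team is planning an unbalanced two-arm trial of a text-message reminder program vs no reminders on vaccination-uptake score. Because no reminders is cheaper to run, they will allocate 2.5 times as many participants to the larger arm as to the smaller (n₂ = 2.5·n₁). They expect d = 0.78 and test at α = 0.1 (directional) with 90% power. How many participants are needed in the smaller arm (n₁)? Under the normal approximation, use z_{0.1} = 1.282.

n₁ = 16

With allocation ratio k = n₂/n₁ = 2.5, Var(x̄₁−x̄₂) = σ²(1/n₁ + 1/(k·n₁)) = σ²·(k+1)/(k·n₁).
So n₁ = (1 + 1/k)·((z_{α} + z_β)/d)² = 1.400 × (2.564/0.78)².
n₁ = 1.400 × 10.81 = 15.1.
Round up: n₁ = 16, giving n₂ = 2.5 × 16 = 40.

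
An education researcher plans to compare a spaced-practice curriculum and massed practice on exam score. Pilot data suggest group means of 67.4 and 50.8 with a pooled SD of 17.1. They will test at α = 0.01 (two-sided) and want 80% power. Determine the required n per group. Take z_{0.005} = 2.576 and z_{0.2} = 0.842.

Cohen's d = |M₁ − M₂| / SD_pooled = |67.4 − 50.8| / 17.1 = 16.6 / 17.1 = 0.971.
For two independent groups with equal n: n = 2·((z_{α/2} + z_β) / d)².
z_{α/2} + z_β = 2.576 + 0.842 = 3.418.
n = 2 × (3.418 / 0.971)² = 2 × 3.520² = 2 × 12.39 = 24.8.
Round up to the next whole participant.

n = 25 per group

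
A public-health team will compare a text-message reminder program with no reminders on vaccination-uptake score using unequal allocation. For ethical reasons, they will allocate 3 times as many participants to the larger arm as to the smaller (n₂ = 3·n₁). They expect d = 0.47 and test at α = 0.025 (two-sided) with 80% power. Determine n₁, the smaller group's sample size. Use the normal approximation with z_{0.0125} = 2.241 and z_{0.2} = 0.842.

With allocation ratio k = n₂/n₁ = 3, Var(x̄₁−x̄₂) = σ²(1/n₁ + 1/(k·n₁)) = σ²·(k+1)/(k·n₁).
So n₁ = (1 + 1/k)·((z_{α/2} + z_β)/d)² = 1.333 × (3.083/0.47)².
n₁ = 1.333 × 43.03 = 57.4.
Round up: n₁ = 58, giving n₂ = 3 × 58 = 174.

n₁ = 58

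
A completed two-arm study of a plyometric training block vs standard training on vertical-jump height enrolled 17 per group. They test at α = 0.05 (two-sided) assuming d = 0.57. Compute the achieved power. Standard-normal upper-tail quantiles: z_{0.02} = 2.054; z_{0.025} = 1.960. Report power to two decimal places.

For two equal groups, power = Φ(d·√(n/2) − z_{α/2}).
d·√(n/2) = 0.57 × √(17/2) = 0.57 × 2.915 = 1.662.
z_β = 1.662 − 1.960 = -0.298.
Power = Φ(-0.298) = 0.383.

power ≈ 0.38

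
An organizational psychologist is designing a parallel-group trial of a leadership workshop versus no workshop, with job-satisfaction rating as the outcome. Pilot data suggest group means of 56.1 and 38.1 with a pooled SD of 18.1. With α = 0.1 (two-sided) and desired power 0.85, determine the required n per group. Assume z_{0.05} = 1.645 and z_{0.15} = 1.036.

n = 15 per group

Cohen's d = |M₁ − M₂| / SD_pooled = |56.1 − 38.1| / 18.1 = 18.0 / 18.1 = 0.994.
For two independent groups with equal n: n = 2·((z_{α/2} + z_β) / d)².
z_{α/2} + z_β = 1.645 + 1.036 = 2.681.
n = 2 × (2.681 / 0.994)² = 2 × 2.697² = 2 × 7.27 = 14.5.
Round up to the next whole participant.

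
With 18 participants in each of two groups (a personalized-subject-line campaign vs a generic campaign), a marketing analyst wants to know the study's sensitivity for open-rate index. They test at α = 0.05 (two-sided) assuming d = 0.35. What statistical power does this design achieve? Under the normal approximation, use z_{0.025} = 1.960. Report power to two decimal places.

For two equal groups, power = Φ(d·√(n/2) − z_{α/2}).
d·√(n/2) = 0.35 × √(18/2) = 0.35 × 3.000 = 1.050.
z_β = 1.050 − 1.960 = -0.910.
Power = Φ(-0.910) = 0.181.

power ≈ 0.18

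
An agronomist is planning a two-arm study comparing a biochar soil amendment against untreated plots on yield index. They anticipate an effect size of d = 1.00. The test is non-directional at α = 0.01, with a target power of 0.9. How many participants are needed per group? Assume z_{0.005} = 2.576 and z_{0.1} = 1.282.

For two independent groups with equal n: n = 2·((z_{α/2} + z_β) / d)².
z_{α/2} + z_β = 2.576 + 1.282 = 3.858.
n = 2 × (3.858 / 1.00)² = 2 × 3.858² = 2 × 14.88 = 29.8.
Round up to the next whole participant.

n = 30 per group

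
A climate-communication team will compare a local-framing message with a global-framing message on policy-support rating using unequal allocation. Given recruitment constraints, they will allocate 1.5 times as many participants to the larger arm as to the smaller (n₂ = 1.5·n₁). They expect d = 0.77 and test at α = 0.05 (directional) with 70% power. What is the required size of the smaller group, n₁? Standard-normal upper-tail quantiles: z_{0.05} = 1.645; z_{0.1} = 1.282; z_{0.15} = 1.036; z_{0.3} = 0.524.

With allocation ratio k = n₂/n₁ = 1.5, Var(x̄₁−x̄₂) = σ²(1/n₁ + 1/(k·n₁)) = σ²·(k+1)/(k·n₁).
So n₁ = (1 + 1/k)·((z_{α} + z_β)/d)² = 1.667 × (2.169/0.77)².
n₁ = 1.667 × 7.93 = 13.2.
Round up: n₁ = 14, giving n₂ = 1.5 × 14 = 21.

n₁ = 14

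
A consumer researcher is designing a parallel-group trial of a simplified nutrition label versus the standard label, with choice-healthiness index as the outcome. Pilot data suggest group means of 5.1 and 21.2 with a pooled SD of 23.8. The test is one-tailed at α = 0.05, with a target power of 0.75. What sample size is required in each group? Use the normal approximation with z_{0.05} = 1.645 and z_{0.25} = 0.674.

Cohen's d = |M₁ − M₂| / SD_pooled = |5.1 − 21.2| / 23.8 = 16.1 / 23.8 = 0.676.
For two independent groups with equal n: n = 2·((z_{α} + z_β) / d)².
z_{α} + z_β = 1.645 + 0.674 = 2.319.
n = 2 × (2.319 / 0.676)² = 2 × 3.430² = 2 × 11.77 = 23.5.
Round up to the next whole participant.

n = 24 per group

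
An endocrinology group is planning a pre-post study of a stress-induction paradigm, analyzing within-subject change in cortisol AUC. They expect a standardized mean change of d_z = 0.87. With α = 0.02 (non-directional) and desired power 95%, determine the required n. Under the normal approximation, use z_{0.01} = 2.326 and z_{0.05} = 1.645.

For a paired (one-sample on differences) test: n = ((z_{α/2} + z_β) / d)².
z_{α/2} + z_β = 2.326 + 1.645 = 3.971.
n = (3.971 / 0.87)² = 4.564² = 20.83.
Round up.

n = 21 pairs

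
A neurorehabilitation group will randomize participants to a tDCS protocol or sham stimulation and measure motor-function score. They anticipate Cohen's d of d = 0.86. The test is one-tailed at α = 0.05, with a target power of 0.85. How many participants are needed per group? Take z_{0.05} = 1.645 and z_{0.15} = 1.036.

n = 20 per group

For two independent groups with equal n: n = 2·((z_{α} + z_β) / d)².
z_{α} + z_β = 1.645 + 1.036 = 2.681.
n = 2 × (2.681 / 0.86)² = 2 × 3.117² = 2 × 9.72 = 19.4.
Round up to the next whole participant.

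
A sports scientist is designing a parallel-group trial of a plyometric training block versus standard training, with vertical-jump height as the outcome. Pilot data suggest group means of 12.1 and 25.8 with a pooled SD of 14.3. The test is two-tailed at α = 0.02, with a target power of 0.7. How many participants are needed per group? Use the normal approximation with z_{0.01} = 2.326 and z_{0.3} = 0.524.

n = 18 per group

Cohen's d = |M₁ − M₂| / SD_pooled = |12.1 − 25.8| / 14.3 = 13.7 / 14.3 = 0.958.
For two independent groups with equal n: n = 2·((z_{α/2} + z_β) / d)².
z_{α/2} + z_β = 2.326 + 0.524 = 2.850.
n = 2 × (2.850 / 0.958)² = 2 × 2.975² = 2 × 8.85 = 17.7.
Round up to the next whole participant.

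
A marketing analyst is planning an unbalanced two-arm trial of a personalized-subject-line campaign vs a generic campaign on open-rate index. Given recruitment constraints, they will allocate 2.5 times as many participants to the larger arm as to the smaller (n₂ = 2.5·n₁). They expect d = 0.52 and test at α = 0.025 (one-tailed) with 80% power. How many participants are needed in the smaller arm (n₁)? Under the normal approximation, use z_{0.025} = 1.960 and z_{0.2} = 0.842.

With allocation ratio k = n₂/n₁ = 2.5, Var(x̄₁−x̄₂) = σ²(1/n₁ + 1/(k·n₁)) = σ²·(k+1)/(k·n₁).
So n₁ = (1 + 1/k)·((z_{α} + z_β)/d)² = 1.400 × (2.802/0.52)².
n₁ = 1.400 × 29.04 = 40.6.
Round up: n₁ = 41, giving n₂ = ⌈2.5 × 41⌉ = ⌈102.5⌉ = 103.

n₁ = 41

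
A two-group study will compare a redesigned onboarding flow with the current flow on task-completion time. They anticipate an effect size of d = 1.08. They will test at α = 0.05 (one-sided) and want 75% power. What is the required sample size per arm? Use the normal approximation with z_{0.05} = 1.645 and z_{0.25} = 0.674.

n = 10 per group

For two independent groups with equal n: n = 2·((z_{α} + z_β) / d)².
z_{α} + z_β = 1.645 + 0.674 = 2.319.
n = 2 × (2.319 / 1.08)² = 2 × 2.147² = 2 × 4.61 = 9.2.
Round up to the next whole participant.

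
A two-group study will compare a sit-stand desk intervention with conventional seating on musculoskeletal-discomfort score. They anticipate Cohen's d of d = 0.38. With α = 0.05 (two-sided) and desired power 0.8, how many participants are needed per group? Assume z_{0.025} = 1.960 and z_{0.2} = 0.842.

n = 109 per group

For two independent groups with equal n: n = 2·((z_{α/2} + z_β) / d)².
z_{α/2} + z_β = 1.960 + 0.842 = 2.802.
n = 2 × (2.802 / 0.38)² = 2 × 7.374² = 2 × 54.37 = 108.7.
Round up to the next whole participant.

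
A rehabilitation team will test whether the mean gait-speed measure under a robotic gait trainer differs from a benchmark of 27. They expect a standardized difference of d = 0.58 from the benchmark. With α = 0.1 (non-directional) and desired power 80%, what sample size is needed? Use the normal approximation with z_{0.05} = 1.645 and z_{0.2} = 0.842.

n = 19

For a one-sample test: n = ((z_{α/2} + z_β) / d)².
z_{α/2} + z_β = 1.645 + 0.842 = 2.487.
n = (2.487 / 0.58)² = 4.288² = 18.39.
Round up.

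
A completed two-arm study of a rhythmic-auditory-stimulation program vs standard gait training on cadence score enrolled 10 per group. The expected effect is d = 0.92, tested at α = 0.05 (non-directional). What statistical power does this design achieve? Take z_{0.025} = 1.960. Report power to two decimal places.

power ≈ 0.54

For two equal groups, power = Φ(d·√(n/2) − z_{α/2}).
d·√(n/2) = 0.92 × √(10/2) = 0.92 × 2.236 = 2.057.
z_β = 2.057 − 1.960 = 0.097.
Power = Φ(0.097) = 0.539.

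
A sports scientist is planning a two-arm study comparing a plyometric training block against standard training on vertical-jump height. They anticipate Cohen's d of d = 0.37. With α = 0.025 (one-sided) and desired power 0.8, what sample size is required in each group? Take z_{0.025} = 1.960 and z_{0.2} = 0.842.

For two independent groups with equal n: n = 2·((z_{α} + z_β) / d)².
z_{α} + z_β = 1.960 + 0.842 = 2.802.
n = 2 × (2.802 / 0.37)² = 2 × 7.573² = 2 × 57.35 = 114.7.
Round up to the next whole participant.

n = 115 per group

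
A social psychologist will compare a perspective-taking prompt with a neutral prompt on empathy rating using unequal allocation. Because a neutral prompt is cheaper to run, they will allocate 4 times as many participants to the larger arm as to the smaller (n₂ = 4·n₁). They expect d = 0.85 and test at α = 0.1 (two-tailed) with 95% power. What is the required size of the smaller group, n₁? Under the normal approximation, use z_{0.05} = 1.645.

n₁ = 19

With allocation ratio k = n₂/n₁ = 4, Var(x̄₁−x̄₂) = σ²(1/n₁ + 1/(k·n₁)) = σ²·(k+1)/(k·n₁).
So n₁ = (1 + 1/k)·((z_{α/2} + z_β)/d)² = 1.250 × (3.290/0.85)².
n₁ = 1.250 × 14.98 = 18.7.
Round up: n₁ = 19, giving n₂ = 4 × 19 = 76.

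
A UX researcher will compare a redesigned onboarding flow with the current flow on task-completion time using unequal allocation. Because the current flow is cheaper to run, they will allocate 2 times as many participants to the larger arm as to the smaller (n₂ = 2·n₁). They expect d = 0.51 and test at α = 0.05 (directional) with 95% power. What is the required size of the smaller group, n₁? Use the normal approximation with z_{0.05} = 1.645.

n₁ = 63

With allocation ratio k = n₂/n₁ = 2, Var(x̄₁−x̄₂) = σ²(1/n₁ + 1/(k·n₁)) = σ²·(k+1)/(k·n₁).
So n₁ = (1 + 1/k)·((z_{α} + z_β)/d)² = 1.500 × (3.290/0.51)².
n₁ = 1.500 × 41.62 = 62.4.
Round up: n₁ = 63, giving n₂ = 2 × 63 = 126.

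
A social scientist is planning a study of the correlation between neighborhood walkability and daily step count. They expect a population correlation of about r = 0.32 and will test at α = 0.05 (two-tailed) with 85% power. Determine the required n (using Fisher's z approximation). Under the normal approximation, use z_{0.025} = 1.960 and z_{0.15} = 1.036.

n = 85

Fisher's z: C = ½·ln((1+r)/(1−r)) = ½·ln(1.9412) = 0.3316.
n = ((z_{α/2} + z_β)/C)² + 3.
(1.960 + 1.036) / 0.3316 = 2.996 / 0.3316 = 9.035.
n = 9.035² + 3 = 81.63 + 3 = 84.6.
Round up.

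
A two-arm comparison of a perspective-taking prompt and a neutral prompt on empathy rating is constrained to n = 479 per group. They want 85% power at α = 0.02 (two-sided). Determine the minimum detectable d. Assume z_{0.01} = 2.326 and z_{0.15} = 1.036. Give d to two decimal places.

d_min ≈ 0.22

For two independent groups of n = 479 each: d_min = (z_{α/2} + z_β)·√(2/n).
z-sum = 2.326 + 1.036 = 3.362.
d_min = 3.362 × √(2/479) = 3.362 × 0.0646 = 0.217.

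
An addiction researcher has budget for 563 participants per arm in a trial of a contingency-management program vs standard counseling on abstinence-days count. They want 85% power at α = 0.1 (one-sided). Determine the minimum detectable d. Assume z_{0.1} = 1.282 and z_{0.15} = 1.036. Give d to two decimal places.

d_min ≈ 0.14

For two independent groups of n = 563 each: d_min = (z_{α} + z_β)·√(2/n).
z-sum = 1.282 + 1.036 = 2.318.
d_min = 2.318 × √(2/563) = 2.318 × 0.0596 = 0.138.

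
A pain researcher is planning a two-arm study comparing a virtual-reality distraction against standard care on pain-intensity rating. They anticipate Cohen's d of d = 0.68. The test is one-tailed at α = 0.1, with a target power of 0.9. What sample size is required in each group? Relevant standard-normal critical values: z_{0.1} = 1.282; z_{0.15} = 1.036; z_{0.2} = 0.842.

n = 29 per group

For two independent groups with equal n: n = 2·((z_{α} + z_β) / d)².
z_{α} + z_β = 1.282 + 1.282 = 2.564.
n = 2 × (2.564 / 0.68)² = 2 × 3.771² = 2 × 14.22 = 28.4.
Round up to the next whole participant.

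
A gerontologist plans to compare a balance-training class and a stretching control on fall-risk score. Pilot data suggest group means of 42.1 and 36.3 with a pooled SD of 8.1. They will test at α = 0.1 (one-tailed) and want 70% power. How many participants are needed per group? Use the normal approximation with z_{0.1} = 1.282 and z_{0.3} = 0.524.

n = 13 per group

Cohen's d = |M₁ − M₂| / SD_pooled = |42.1 − 36.3| / 8.1 = 5.8 / 8.1 = 0.716.
For two independent groups with equal n: n = 2·((z_{α} + z_β) / d)².
z_{α} + z_β = 1.282 + 0.524 = 1.806.
n = 2 × (1.806 / 0.716)² = 2 × 2.522² = 2 × 6.36 = 12.7.
Round up to the next whole participant.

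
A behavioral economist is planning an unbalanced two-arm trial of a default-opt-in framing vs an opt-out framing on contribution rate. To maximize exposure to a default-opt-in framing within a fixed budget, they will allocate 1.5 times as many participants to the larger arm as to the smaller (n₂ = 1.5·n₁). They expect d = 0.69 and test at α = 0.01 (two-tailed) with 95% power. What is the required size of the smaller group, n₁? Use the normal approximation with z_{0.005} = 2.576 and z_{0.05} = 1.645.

n₁ = 63

With allocation ratio k = n₂/n₁ = 1.5, Var(x̄₁−x̄₂) = σ²(1/n₁ + 1/(k·n₁)) = σ²·(k+1)/(k·n₁).
So n₁ = (1 + 1/k)·((z_{α/2} + z_β)/d)² = 1.667 × (4.221/0.69)².
n₁ = 1.667 × 37.42 = 62.4.
Round up: n₁ = 63, giving n₂ = ⌈1.5 × 63⌉ = ⌈94.5⌉ = 95.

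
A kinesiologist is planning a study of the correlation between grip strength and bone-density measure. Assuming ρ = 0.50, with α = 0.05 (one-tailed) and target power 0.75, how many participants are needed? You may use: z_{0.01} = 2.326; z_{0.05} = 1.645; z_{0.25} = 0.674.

Fisher's z: C = ½·ln((1+r)/(1−r)) = ½·ln(3.0000) = 0.5493.
n = ((z_{α} + z_β)/C)² + 3.
(1.645 + 0.674) / 0.5493 = 2.319 / 0.5493 = 4.222.
n = 4.222² + 3 = 17.82 + 3 = 20.8.
Round up.

n = 21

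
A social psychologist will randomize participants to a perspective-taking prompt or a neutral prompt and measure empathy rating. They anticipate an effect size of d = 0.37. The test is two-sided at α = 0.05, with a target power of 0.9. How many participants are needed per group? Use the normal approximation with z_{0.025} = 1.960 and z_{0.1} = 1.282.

For two independent groups with equal n: n = 2·((z_{α/2} + z_β) / d)².
z_{α/2} + z_β = 1.960 + 1.282 = 3.242.
n = 2 × (3.242 / 0.37)² = 2 × 8.762² = 2 × 76.78 = 153.6.
Round up to the next whole participant.

n = 154 per group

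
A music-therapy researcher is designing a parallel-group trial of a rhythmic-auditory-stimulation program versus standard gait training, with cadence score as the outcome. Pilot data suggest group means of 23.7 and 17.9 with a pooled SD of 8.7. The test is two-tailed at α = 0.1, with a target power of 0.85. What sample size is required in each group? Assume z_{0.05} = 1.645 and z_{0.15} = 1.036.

Cohen's d = |M₁ − M₂| / SD_pooled = |23.7 − 17.9| / 8.7 = 5.8 / 8.7 = 0.667.
For two independent groups with equal n: n = 2·((z_{α/2} + z_β) / d)².
z_{α/2} + z_β = 1.645 + 1.036 = 2.681.
n = 2 × (2.681 / 0.667)² = 2 × 4.019² = 2 × 16.16 = 32.3.
Round up to the next whole participant.

n = 33 per group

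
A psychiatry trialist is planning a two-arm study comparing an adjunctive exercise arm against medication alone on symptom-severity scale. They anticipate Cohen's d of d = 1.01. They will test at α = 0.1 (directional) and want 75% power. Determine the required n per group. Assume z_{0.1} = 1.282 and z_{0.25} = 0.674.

n = 8 per group

For two independent groups with equal n: n = 2·((z_{α} + z_β) / d)².
z_{α} + z_β = 1.282 + 0.674 = 1.956.
n = 2 × (1.956 / 1.01)² = 2 × 1.937² = 2 × 3.75 = 7.5.
Round up to the next whole participant.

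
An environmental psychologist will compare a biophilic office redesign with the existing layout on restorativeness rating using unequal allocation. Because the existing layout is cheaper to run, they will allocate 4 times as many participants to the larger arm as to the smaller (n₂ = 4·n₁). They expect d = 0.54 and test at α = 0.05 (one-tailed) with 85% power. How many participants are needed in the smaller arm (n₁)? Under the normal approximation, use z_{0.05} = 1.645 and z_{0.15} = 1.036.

n₁ = 31

With allocation ratio k = n₂/n₁ = 4, Var(x̄₁−x̄₂) = σ²(1/n₁ + 1/(k·n₁)) = σ²·(k+1)/(k·n₁).
So n₁ = (1 + 1/k)·((z_{α} + z_β)/d)² = 1.250 × (2.681/0.54)².
n₁ = 1.250 × 24.65 = 30.8.
Round up: n₁ = 31, giving n₂ = 4 × 31 = 124.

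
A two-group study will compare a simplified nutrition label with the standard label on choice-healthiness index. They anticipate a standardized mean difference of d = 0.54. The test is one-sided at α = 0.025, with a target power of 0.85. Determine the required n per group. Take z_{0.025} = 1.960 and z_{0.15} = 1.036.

n = 62 per group

For two independent groups with equal n: n = 2·((z_{α} + z_β) / d)².
z_{α} + z_β = 1.960 + 1.036 = 2.996.
n = 2 × (2.996 / 0.54)² = 2 × 5.548² = 2 × 30.78 = 61.6.
Round up to the next whole participant.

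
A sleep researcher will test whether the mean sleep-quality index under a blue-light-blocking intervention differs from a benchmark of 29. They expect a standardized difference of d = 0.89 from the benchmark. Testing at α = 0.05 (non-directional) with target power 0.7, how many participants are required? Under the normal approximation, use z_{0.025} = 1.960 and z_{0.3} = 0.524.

For a one-sample test: n = ((z_{α/2} + z_β) / d)².
z_{α/2} + z_β = 1.960 + 0.524 = 2.484.
n = (2.484 / 0.89)² = 2.791² = 7.79.
Round up.

n = 8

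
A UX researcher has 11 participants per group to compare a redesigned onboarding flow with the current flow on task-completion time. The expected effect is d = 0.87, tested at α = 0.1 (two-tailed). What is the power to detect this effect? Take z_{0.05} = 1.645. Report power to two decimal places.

For two equal groups, power = Φ(d·√(n/2) − z_{α/2}).
d·√(n/2) = 0.87 × √(11/2) = 0.87 × 2.345 = 2.040.
z_β = 2.040 − 1.645 = 0.395.
Power = Φ(0.395) = 0.654.

power ≈ 0.65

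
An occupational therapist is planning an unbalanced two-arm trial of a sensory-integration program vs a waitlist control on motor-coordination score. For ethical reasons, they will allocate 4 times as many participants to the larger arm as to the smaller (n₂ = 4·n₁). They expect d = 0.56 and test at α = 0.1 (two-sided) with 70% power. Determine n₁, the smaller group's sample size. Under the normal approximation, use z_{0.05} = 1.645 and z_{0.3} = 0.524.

n₁ = 19

With allocation ratio k = n₂/n₁ = 4, Var(x̄₁−x̄₂) = σ²(1/n₁ + 1/(k·n₁)) = σ²·(k+1)/(k·n₁).
So n₁ = (1 + 1/k)·((z_{α/2} + z_β)/d)² = 1.250 × (2.169/0.56)².
n₁ = 1.250 × 15.00 = 18.8.
Round up: n₁ = 19, giving n₂ = 4 × 19 = 76.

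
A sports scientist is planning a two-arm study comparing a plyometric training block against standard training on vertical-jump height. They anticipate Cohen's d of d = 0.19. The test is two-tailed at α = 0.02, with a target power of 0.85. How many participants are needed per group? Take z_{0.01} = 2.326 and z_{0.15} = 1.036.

n = 627 per group

For two independent groups with equal n: n = 2·((z_{α/2} + z_β) / d)².
z_{α/2} + z_β = 2.326 + 1.036 = 3.362.
n = 2 × (3.362 / 0.19)² = 2 × 17.695² = 2 × 313.10 = 626.2.
Round up to the next whole participant.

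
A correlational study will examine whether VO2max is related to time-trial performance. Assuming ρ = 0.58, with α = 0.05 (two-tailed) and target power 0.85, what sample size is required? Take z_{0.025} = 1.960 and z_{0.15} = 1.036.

n = 24

Fisher's z: C = ½·ln((1+r)/(1−r)) = ½·ln(3.7619) = 0.6625.
n = ((z_{α/2} + z_β)/C)² + 3.
(1.960 + 1.036) / 0.6625 = 2.996 / 0.6625 = 4.522.
n = 4.522² + 3 = 20.45 + 3 = 23.5.
Round up.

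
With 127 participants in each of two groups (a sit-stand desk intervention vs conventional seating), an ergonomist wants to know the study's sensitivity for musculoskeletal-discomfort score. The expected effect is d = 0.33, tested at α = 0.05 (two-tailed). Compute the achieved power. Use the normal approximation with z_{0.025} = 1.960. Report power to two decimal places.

power ≈ 0.75

For two equal groups, power = Φ(d·√(n/2) − z_{α/2}).
d·√(n/2) = 0.33 × √(127/2) = 0.33 × 7.969 = 2.630.
z_β = 2.630 − 1.960 = 0.670.
Power = Φ(0.670) = 0.748.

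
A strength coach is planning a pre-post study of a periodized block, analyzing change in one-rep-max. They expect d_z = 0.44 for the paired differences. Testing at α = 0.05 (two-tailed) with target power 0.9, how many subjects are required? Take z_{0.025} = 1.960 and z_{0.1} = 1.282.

n = 55 pairs

For a paired (one-sample on differences) test: n = ((z_{α/2} + z_β) / d)².
z_{α/2} + z_β = 1.960 + 1.282 = 3.242.
n = (3.242 / 0.44)² = 7.368² = 54.29.
Round up.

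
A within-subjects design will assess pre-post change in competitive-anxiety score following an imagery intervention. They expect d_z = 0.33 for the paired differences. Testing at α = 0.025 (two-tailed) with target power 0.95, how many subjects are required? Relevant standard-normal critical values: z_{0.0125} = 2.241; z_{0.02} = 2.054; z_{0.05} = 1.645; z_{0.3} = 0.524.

For a paired (one-sample on differences) test: n = ((z_{α/2} + z_β) / d)².
z_{α/2} + z_β = 2.241 + 1.645 = 3.886.
n = (3.886 / 0.33)² = 11.776² = 138.67.
Round up.

n = 139 pairs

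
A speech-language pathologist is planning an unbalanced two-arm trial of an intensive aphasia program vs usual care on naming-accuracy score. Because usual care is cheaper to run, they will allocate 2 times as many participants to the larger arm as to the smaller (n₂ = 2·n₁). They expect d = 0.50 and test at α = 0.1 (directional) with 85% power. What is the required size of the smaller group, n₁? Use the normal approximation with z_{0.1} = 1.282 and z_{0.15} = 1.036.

n₁ = 33

With allocation ratio k = n₂/n₁ = 2, Var(x̄₁−x̄₂) = σ²(1/n₁ + 1/(k·n₁)) = σ²·(k+1)/(k·n₁).
So n₁ = (1 + 1/k)·((z_{α} + z_β)/d)² = 1.500 × (2.318/0.50)².
n₁ = 1.500 × 21.49 = 32.2.
Round up: n₁ = 33, giving n₂ = 2 × 33 = 66.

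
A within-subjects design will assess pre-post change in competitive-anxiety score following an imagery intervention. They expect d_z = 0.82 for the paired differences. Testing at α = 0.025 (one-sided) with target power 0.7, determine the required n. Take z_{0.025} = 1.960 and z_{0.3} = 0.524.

n = 10 pairs

For a paired (one-sample on differences) test: n = ((z_{α} + z_β) / d)².
z_{α} + z_β = 1.960 + 0.524 = 2.484.
n = (2.484 / 0.82)² = 3.029² = 9.18.
Round up.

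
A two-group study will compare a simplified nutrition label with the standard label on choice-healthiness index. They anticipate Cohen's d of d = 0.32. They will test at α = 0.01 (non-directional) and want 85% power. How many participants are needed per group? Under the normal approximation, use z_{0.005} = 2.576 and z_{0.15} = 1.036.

n = 255 per group

For two independent groups with equal n: n = 2·((z_{α/2} + z_β) / d)².
z_{α/2} + z_β = 2.576 + 1.036 = 3.612.
n = 2 × (3.612 / 0.32)² = 2 × 11.287² = 2 × 127.41 = 254.8.
Round up to the next whole participant.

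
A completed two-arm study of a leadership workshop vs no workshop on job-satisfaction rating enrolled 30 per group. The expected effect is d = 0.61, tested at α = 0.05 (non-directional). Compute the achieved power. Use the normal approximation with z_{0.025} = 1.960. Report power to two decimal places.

power ≈ 0.66

For two equal groups, power = Φ(d·√(n/2) − z_{α/2}).
d·√(n/2) = 0.61 × √(30/2) = 0.61 × 3.873 = 2.363.
z_β = 2.363 − 1.960 = 0.403.
Power = Φ(0.403) = 0.656.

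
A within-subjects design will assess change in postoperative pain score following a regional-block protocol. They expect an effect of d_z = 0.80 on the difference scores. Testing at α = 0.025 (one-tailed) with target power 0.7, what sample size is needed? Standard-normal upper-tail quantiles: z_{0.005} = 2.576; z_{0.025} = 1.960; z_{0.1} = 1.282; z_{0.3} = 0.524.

For a paired (one-sample on differences) test: n = ((z_{α} + z_β) / d)².
z_{α} + z_β = 1.960 + 0.524 = 2.484.
n = (2.484 / 0.80)² = 3.105² = 9.64.
Round up.

n = 10 pairs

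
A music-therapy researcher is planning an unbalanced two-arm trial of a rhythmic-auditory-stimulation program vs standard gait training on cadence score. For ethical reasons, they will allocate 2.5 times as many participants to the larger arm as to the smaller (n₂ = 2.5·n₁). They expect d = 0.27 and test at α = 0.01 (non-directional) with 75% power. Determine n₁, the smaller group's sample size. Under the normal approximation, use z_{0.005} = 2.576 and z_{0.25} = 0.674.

With allocation ratio k = n₂/n₁ = 2.5, Var(x̄₁−x̄₂) = σ²(1/n₁ + 1/(k·n₁)) = σ²·(k+1)/(k·n₁).
So n₁ = (1 + 1/k)·((z_{α/2} + z_β)/d)² = 1.400 × (3.250/0.27)².
n₁ = 1.400 × 144.89 = 202.8.
Round up: n₁ = 203, giving n₂ = ⌈2.5 × 203⌉ = ⌈507.5⌉ = 508.

n₁ = 203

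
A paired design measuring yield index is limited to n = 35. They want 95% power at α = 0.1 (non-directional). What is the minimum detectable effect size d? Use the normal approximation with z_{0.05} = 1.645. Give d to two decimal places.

d_min ≈ 0.56

For a single sample (or paired design) of n = 35: d_min = (z_{α/2} + z_β)/√n.
z-sum = 1.645 + 1.645 = 3.290.
d_min = 3.290 / √35 = 3.290 / 5.916 = 0.556.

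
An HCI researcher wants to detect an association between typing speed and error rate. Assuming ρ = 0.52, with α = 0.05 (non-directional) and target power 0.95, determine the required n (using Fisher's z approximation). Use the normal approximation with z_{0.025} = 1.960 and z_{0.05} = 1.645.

n = 43

Fisher's z: C = ½·ln((1+r)/(1−r)) = ½·ln(3.1667) = 0.5763.
n = ((z_{α/2} + z_β)/C)² + 3.
(1.960 + 1.645) / 0.5763 = 3.605 / 0.5763 = 6.255.
n = 6.255² + 3 = 39.13 + 3 = 42.1.
Round up.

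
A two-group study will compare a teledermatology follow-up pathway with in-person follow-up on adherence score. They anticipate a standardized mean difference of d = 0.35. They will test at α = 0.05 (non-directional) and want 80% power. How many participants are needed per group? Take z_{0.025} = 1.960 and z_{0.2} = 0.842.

n = 129 per group

For two independent groups with equal n: n = 2·((z_{α/2} + z_β) / d)².
z_{α/2} + z_β = 1.960 + 0.842 = 2.802.
n = 2 × (2.802 / 0.35)² = 2 × 8.006² = 2 × 64.09 = 128.2.
Round up to the next whole participant.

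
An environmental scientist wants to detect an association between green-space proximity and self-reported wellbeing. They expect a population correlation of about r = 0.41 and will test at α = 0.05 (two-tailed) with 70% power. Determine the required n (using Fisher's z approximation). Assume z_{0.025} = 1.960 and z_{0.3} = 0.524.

Fisher's z: C = ½·ln((1+r)/(1−r)) = ½·ln(2.3898) = 0.4356.
n = ((z_{α/2} + z_β)/C)² + 3.
(1.960 + 0.524) / 0.4356 = 2.484 / 0.4356 = 5.702.
n = 5.702² + 3 = 32.52 + 3 = 35.5.
Round up.

n = 36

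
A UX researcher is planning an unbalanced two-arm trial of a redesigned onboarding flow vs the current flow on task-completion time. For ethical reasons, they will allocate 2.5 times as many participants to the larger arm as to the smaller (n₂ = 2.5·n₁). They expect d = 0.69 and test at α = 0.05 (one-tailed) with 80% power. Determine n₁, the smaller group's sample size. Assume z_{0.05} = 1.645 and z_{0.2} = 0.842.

n₁ = 19

With allocation ratio k = n₂/n₁ = 2.5, Var(x̄₁−x̄₂) = σ²(1/n₁ + 1/(k·n₁)) = σ²·(k+1)/(k·n₁).
So n₁ = (1 + 1/k)·((z_{α} + z_β)/d)² = 1.400 × (2.487/0.69)².
n₁ = 1.400 × 12.99 = 18.2.
Round up: n₁ = 19, giving n₂ = ⌈2.5 × 19⌉ = ⌈47.5⌉ = 48.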